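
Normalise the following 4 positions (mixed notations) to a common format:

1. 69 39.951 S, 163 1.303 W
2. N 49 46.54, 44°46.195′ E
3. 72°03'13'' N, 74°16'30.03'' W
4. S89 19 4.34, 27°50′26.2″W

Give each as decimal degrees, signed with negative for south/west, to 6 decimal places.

1. -69.665850, -163.021717
2. 49.775667, 44.769917
3. 72.053611, -74.275008
4. -89.317872, -27.840611

Point 1:
  Lat: 69 + 39.951/60 = 69.6658500
  hemisphere S, so the sign is −
  Longitude: 1.303′ = 0.021717°; total 163.0217167
  hemisphere W, so the sign is −
Point 2:
  Lat: 49 + 46.54/60 = 49.7756667
  N → positive
  λ: 46.195′ = 0.769917°; total 44.7699167
  E → positive
Point 3:
  φ: 72 + 3/60 + 13/3600 = 72.0536111
  N ⇒ keep positive
  Longitude: 74° + 16/60 + 30.03/3600 = 74 + 0.266667 + 0.008342 = 74.2750083
  W → negative
Point 4:
  Latitude: 19′ + 4.34″ = 19.07233′; 89 + 19.07233/60 = 89.3178722
  S ⇒ negate
  λ: 27° + 50/60 + 26.2/3600 = 27 + 0.833333 + 0.007278 = 27.8406111
  hemisphere W, so the sign is −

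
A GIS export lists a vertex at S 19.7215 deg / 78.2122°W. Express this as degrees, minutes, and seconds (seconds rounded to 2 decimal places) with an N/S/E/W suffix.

Lat: 0.721500 × 60 = 43.29000′ → 43′, remainder × 60 = 17.4000″
λ: 0.212200 × 60 = 12.73200′ → 12′, remainder × 60 = 43.9200″

19°43′17.40″ S, 78°12′43.92″ W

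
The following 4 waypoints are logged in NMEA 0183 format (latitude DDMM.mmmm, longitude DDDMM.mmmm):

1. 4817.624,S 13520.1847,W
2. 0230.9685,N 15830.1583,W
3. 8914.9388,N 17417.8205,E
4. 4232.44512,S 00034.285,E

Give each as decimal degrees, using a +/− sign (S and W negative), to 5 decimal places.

1. -48.29373, -135.33641
2. 2.51614, -158.50264
3. 89.24898, 174.29701
4. -42.54075, 0.57142

Point 1:
  φ: split at 2 digits → 48° and 17.624′; 48 + 17.624/60 = 48.293733
  S ⇒ negate
  Lon: degrees = first 3 digits = 135, minutes = 20.1847; 135 + 20.1847/60 = 135.336412
  W → negative
Point 2:
  φ: degrees = first 2 digits = 2, minutes = 30.9685; 2 + 30.9685/60 = 2.516142
  N ⇒ keep positive
  Longitude: degrees = first 3 digits = 158, minutes = 30.1583; 158 + 30.1583/60 = 158.502638
  W ⇒ negate
Point 3:
  Lat: split at 2 digits → 89° and 14.9388′; 89 + 14.9388/60 = 89.248980
  N ⇒ keep positive
  Lon: degrees = first 3 digits = 174, minutes = 17.8205; 174 + 17.8205/60 = 174.297008
  E → positive
Point 4:
  Lat: split at 2 digits → 42° and 32.44512′; 42 + 32.44512/60 = 42.540752
  S → negative
  Lon: split at 3 digits → 000° and 34.285′; 0 + 34.285/60 = 0.571417
  E → positive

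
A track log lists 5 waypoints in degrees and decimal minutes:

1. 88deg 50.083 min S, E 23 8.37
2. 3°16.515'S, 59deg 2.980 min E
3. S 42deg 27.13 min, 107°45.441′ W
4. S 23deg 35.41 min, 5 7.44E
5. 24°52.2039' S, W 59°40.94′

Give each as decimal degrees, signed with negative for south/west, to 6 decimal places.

Point 1:
  Latitude: 50.083′ = 0.834717°; total 88.8347167
  S ⇒ negate
  Lon: 8.37′ = 0.139500°; total 23.1395000
  E ⇒ keep positive
Point 2:
  φ: 16.515′ = 0.275250°; total 3.2752500
  hemisphere S, so the sign is −
  Lon: 59 + 2.98/60 = 59.0496667
  E ⇒ keep positive
Point 3:
  Lat: 27.13′ = 0.452167°; total 42.4521667
  hemisphere S, so the sign is −
  Lon: 45.441′ = 0.757350°; total 107.7573500
  hemisphere W, so the sign is −
Point 4:
  Latitude: 35.41′ = 0.590167°; total 23.5901667
  hemisphere S, so the sign is −
  λ: 5 + 7.44/60 = 5.1240000
  E → positive
Point 5:
  φ: 24 + 52.2039/60 = 24.8700650
  hemisphere S, so the sign is −
  λ: 59 + 40.94/60 = 59.6823333
  W ⇒ negate

1. -88.834717, 23.139500
2. -3.275250, 59.049667
3. -42.452167, -107.757350
4. -23.590167, 5.124000
5. -24.870065, -59.682333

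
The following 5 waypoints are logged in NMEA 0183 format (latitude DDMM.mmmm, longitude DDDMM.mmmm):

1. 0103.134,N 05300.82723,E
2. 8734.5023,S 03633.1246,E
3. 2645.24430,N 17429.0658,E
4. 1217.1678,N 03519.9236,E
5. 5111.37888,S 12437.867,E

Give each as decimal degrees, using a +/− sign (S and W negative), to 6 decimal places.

Point 1:
  Latitude: degrees = first 2 digits = 1, minutes = 3.134; 1 + 3.134/60 = 1.0522333
  N → positive
  Longitude: degrees = first 3 digits = 53, minutes = 0.82723; 53 + 0.82723/60 = 53.0137872
  E → positive
Point 2:
  Lat: degrees = first 2 digits = 87, minutes = 34.5023; 87 + 34.5023/60 = 87.5750383
  S ⇒ negate
  λ: degrees = first 3 digits = 36, minutes = 33.1246; 36 + 33.1246/60 = 36.5520767
  E → positive
Point 3:
  φ: degrees = first 2 digits = 26, minutes = 45.2443; 26 + 45.2443/60 = 26.7540717
  N ⇒ keep positive
  Lon: split at 3 digits → 174° and 29.0658′; 174 + 29.0658/60 = 174.4844300
  E → positive
Point 4:
  Lat: split at 2 digits → 12° and 17.1678′; 12 + 17.1678/60 = 12.2861300
  N ⇒ keep positive
  Longitude: degrees = first 3 digits = 35, minutes = 19.9236; 35 + 19.9236/60 = 35.3320600
  E → positive
Point 5:
  Lat: degrees = first 2 digits = 51, minutes = 11.37888; 51 + 11.37888/60 = 51.1896480
  S ⇒ negate
  λ: degrees = first 3 digits = 124, minutes = 37.867; 124 + 37.867/60 = 124.6311167
  E → positive

1. 1.052233, 53.013787
2. -87.575038, 36.552077
3. 26.754072, 174.484430
4. 12.286130, 35.332060
5. -51.189648, 124.631117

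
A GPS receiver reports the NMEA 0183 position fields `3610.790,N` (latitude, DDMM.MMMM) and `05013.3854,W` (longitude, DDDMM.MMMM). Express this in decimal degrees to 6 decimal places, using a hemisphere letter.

36.179833° N, 50.223090° W

Latitude: split at 2 digits → 36° and 10.79′; 36 + 10.79/60 = 36.1798333
λ: degrees = first 3 digits = 50, minutes = 13.3854; 50 + 13.3854/60 = 50.2230900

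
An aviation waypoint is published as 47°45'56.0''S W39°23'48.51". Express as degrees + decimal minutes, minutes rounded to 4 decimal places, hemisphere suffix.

47° 45.9333′ S, 39° 23.8085′ W

Lat: seconds/60 = 0.93333; minutes = 45 + 0.93333 = 45.933333
Lon: seconds/60 = 0.80850; minutes = 23 + 0.80850 = 23.808500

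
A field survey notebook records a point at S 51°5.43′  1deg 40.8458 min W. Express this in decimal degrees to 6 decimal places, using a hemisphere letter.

51.090500° S, 1.680763° W

Latitude: 5.43′ = 0.090500°; total 51.0905000
Longitude: 1 + 40.8458/60 = 1.6807633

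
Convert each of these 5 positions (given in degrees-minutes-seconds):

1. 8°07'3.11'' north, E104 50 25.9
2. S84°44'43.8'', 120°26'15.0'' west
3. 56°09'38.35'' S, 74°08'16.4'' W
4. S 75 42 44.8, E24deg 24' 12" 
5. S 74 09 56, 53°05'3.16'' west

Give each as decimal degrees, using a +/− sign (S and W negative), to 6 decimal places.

1. 8.117531, 104.840528
2. -84.745500, -120.437500
3. -56.160653, -74.137889
4. -75.712444, 24.403333
5. -74.165556, -53.084211

Point 1:
  φ: 7′ + 3.11″ = 7.05183′; 8 + 7.05183/60 = 8.1175306
  N → positive
  Longitude: 104° + 50/60 + 25.9/3600 = 104 + 0.833333 + 0.007194 = 104.8405278
  E → positive
Point 2:
  Latitude: 84° + 44/60 + 43.8/3600 = 84 + 0.733333 + 0.012167 = 84.7455000
  hemisphere S, so the sign is −
  λ: 120 + 26/60 + 15/3600 = 120.4375000
  W → negative
Point 3:
  Lat: 56 + 9/60 + 38.35/3600 = 56.1606528
  S ⇒ negate
  λ: 8′ + 16.4″ = 8.27333′; 74 + 8.27333/60 = 74.1378889
  hemisphere W, so the sign is −
Point 4:
  φ: 75 + 42/60 + 44.8/3600 = 75.7124444
  S → negative
  Longitude: 24 + 24/60 + 12/3600 = 24.4033333
  E ⇒ keep positive
Point 5:
  Latitude: 9′ + 56″ = 9.93333′; 74 + 9.93333/60 = 74.1655556
  S ⇒ negate
  Longitude: 5′ + 3.16″ = 5.05267′; 53 + 5.05267/60 = 53.0842111
  W ⇒ negate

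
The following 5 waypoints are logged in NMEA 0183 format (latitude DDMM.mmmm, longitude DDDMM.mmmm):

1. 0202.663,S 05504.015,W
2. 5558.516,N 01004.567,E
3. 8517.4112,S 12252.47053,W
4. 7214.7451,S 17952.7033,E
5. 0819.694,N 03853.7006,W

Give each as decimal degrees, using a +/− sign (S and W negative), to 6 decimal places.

1. -2.044383, -55.066917
2. 55.975267, 10.076117
3. -85.290187, -122.874509
4. -72.245752, 179.878388
5. 8.328233, -38.895010

Point 1:
  φ: degrees = first 2 digits = 2, minutes = 2.663; 2 + 2.663/60 = 2.0443833
  S → negative
  λ: split at 3 digits → 055° and 4.015′; 55 + 4.015/60 = 55.0669167
  hemisphere W, so the sign is −
Point 2:
  Lat: degrees = first 2 digits = 55, minutes = 58.516; 55 + 58.516/60 = 55.9752667
  N → positive
  Longitude: split at 3 digits → 010° and 4.567′; 10 + 4.567/60 = 10.0761167
  E → positive
Point 3:
  φ: degrees = first 2 digits = 85, minutes = 17.4112; 85 + 17.4112/60 = 85.2901867
  hemisphere S, so the sign is −
  Lon: degrees = first 3 digits = 122, minutes = 52.47053; 122 + 52.47053/60 = 122.8745088
  W → negative
Point 4:
  Lat: split at 2 digits → 72° and 14.7451′; 72 + 14.7451/60 = 72.2457517
  S ⇒ negate
  λ: split at 3 digits → 179° and 52.7033′; 179 + 52.7033/60 = 179.8783883
  E → positive
Point 5:
  Lat: split at 2 digits → 08° and 19.694′; 8 + 19.694/60 = 8.3282333
  N → positive
  Longitude: degrees = first 3 digits = 38, minutes = 53.7006; 38 + 53.7006/60 = 38.8950100
  hemisphere W, so the sign is −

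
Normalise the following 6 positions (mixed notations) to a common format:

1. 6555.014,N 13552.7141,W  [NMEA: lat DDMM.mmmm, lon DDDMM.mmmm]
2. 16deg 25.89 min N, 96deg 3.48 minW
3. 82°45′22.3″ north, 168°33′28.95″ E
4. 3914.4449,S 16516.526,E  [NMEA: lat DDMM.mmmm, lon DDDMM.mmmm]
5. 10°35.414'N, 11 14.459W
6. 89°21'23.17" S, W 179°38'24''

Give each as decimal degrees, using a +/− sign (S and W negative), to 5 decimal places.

Point 1:
  Latitude: split at 2 digits → 65° and 55.014′; 65 + 55.014/60 = 65.916900
  N ⇒ keep positive
  Longitude: split at 3 digits → 135° and 52.7141′; 135 + 52.7141/60 = 135.878568
  W → negative
Point 2:
  Latitude: 16 + 25.89/60 = 16.431500
  N ⇒ keep positive
  λ: 3.48′ = 0.058000°; total 96.058000
  W ⇒ negate
Point 3:
  Lat: 82 + 45/60 + 22.3/3600 = 82.756194
  N → positive
  λ: 33′ + 28.95″ = 33.48250′; 168 + 33.48250/60 = 168.558042
  E → positive
Point 4:
  φ: degrees = first 2 digits = 39, minutes = 14.4449; 39 + 14.4449/60 = 39.240748
  hemisphere S, so the sign is −
  λ: split at 3 digits → 165° and 16.526′; 165 + 16.526/60 = 165.275433
  E ⇒ keep positive
Point 5:
  φ: 10 + 35.414/60 = 10.590233
  N → positive
  Longitude: 14.459′ = 0.240983°; total 11.240983
  hemisphere W, so the sign is −
Point 6:
  Lat: 89° + 21/60 + 23.17/3600 = 89 + 0.350000 + 0.006436 = 89.356436
  S ⇒ negate
  Lon: 179 + 38/60 + 24/3600 = 179.640000
  W ⇒ negate

1. 65.91690, -135.87857
2. 16.43150, -96.05800
3. 82.75619, 168.55804
4. -39.24075, 165.27543
5. 10.59023, -11.24098
6. -89.35644, -179.64000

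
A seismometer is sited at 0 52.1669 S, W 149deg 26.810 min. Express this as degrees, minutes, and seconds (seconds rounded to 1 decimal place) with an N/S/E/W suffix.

Latitude: 52.16690′ → 52′ and 0.16690 × 60 = 10.014″
λ: 26.81000′ → 26′ and 0.81000 × 60 = 48.600″

0°52′10.0″ S, 149°26′48.6″ W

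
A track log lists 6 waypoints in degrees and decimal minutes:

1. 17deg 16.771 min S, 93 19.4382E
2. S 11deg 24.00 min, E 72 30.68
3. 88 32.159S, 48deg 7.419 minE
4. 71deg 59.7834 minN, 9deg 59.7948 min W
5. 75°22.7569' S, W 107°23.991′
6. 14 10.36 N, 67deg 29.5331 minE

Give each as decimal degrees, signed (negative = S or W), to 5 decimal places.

1. -17.27952, 93.32397
2. -11.40000, 72.51133
3. -88.53598, 48.12365
4. 71.99639, -9.99658
5. -75.37928, -107.39985
6. 14.17267, 67.49222

Point 1:
  Latitude: 16.771′ = 0.279517°; total 17.279517
  S → negative
  λ: 19.4382′ = 0.323970°; total 93.323970
  E ⇒ keep positive
Point 2:
  φ: 24′ = 0.400000°; total 11.400000
  S → negative
  λ: 72 + 30.68/60 = 72.511333
  E ⇒ keep positive
Point 3:
  Latitude: 32.159′ = 0.535983°; total 88.535983
  S → negative
  Longitude: 7.419′ = 0.123650°; total 48.123650
  E ⇒ keep positive
Point 4:
  Lat: 59.7834′ = 0.996390°; total 71.996390
  N ⇒ keep positive
  Lon: 59.7948′ = 0.996580°; total 9.996580
  W → negative
Point 5:
  Lat: 75 + 22.7569/60 = 75.379282
  S ⇒ negate
  Lon: 23.991′ = 0.399850°; total 107.399850
  hemisphere W, so the sign is −
Point 6:
  φ: 14 + 10.36/60 = 14.172667
  N ⇒ keep positive
  Longitude: 29.5331′ = 0.492218°; total 67.492218
  E ⇒ keep positive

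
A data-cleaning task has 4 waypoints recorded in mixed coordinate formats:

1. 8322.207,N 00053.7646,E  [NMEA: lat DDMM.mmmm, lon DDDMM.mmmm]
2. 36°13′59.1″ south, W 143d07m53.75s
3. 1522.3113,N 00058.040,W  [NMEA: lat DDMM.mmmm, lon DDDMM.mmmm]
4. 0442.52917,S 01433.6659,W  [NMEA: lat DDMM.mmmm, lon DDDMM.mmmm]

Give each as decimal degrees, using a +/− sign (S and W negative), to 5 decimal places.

1. 83.37012, 0.89608
2. -36.23308, -143.13160
3. 15.37186, -0.96733
4. -4.70882, -14.56110

Point 1:
  Lat: degrees = first 2 digits = 83, minutes = 22.207; 83 + 22.207/60 = 83.370117
  N ⇒ keep positive
  λ: degrees = first 3 digits = 0, minutes = 53.7646; 0 + 53.7646/60 = 0.896077
  E ⇒ keep positive
Point 2:
  φ: 36 + 13/60 + 59.1/3600 = 36.233083
  S → negative
  Longitude: 7′ + 53.75″ = 7.89583′; 143 + 7.89583/60 = 143.131597
  W → negative
Point 3:
  Latitude: degrees = first 2 digits = 15, minutes = 22.3113; 15 + 22.3113/60 = 15.371855
  N ⇒ keep positive
  λ: degrees = first 3 digits = 0, minutes = 58.04; 0 + 58.04/60 = 0.967333
  W → negative
Point 4:
  Latitude: degrees = first 2 digits = 4, minutes = 42.52917; 4 + 42.52917/60 = 4.708820
  hemisphere S, so the sign is −
  Longitude: degrees = first 3 digits = 14, minutes = 33.6659; 14 + 33.6659/60 = 14.561098
  W ⇒ negate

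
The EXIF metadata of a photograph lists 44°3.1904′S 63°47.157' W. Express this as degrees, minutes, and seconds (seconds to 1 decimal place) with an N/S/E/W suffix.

φ: 3.19040′ → 3′ and 0.19040 × 60 = 11.424″
λ: 47.15700′ → 47′ and 0.15700 × 60 = 9.420″

44°03′11.4″ S, 63°47′9.4″ W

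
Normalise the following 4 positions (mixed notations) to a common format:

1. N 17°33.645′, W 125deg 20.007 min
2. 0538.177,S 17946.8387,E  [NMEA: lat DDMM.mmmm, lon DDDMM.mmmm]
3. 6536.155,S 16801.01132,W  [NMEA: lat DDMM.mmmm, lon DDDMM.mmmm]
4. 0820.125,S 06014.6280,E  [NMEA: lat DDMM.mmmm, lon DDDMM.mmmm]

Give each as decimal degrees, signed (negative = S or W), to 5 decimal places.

Point 1:
  Latitude: 17 + 33.645/60 = 17.560750
  N → positive
  Lon: 20.007′ = 0.333450°; total 125.333450
  W ⇒ negate
Point 2:
  Lat: degrees = first 2 digits = 5, minutes = 38.177; 5 + 38.177/60 = 5.636283
  S → negative
  Longitude: split at 3 digits → 179° and 46.8387′; 179 + 46.8387/60 = 179.780645
  E ⇒ keep positive
Point 3:
  Lat: split at 2 digits → 65° and 36.155′; 65 + 36.155/60 = 65.602583
  S ⇒ negate
  Longitude: split at 3 digits → 168° and 1.01132′; 168 + 1.01132/60 = 168.016855
  hemisphere W, so the sign is −
Point 4:
  Lat: split at 2 digits → 08° and 20.125′; 8 + 20.125/60 = 8.335417
  S ⇒ negate
  Longitude: degrees = first 3 digits = 60, minutes = 14.628; 60 + 14.628/60 = 60.243800
  E ⇒ keep positive

1. 17.56075, -125.33345
2. -5.63628, 179.78065
3. -65.60258, -168.01686
4. -8.33542, 60.24380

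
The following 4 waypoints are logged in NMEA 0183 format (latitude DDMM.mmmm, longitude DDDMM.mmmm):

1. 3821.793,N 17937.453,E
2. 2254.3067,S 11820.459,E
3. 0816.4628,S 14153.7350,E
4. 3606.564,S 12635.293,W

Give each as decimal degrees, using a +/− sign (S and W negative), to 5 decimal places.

1. 38.36322, 179.62422
2. -22.90511, 118.34098
3. -8.27438, 141.89558
4. -36.10940, -126.58822

Point 1:
  Lat: split at 2 digits → 38° and 21.793′; 38 + 21.793/60 = 38.363217
  N → positive
  λ: degrees = first 3 digits = 179, minutes = 37.453; 179 + 37.453/60 = 179.624217
  E ⇒ keep positive
Point 2:
  Latitude: degrees = first 2 digits = 22, minutes = 54.3067; 22 + 54.3067/60 = 22.905112
  S → negative
  Longitude: degrees = first 3 digits = 118, minutes = 20.459; 118 + 20.459/60 = 118.340983
  E ⇒ keep positive
Point 3:
  Lat: split at 2 digits → 08° and 16.4628′; 8 + 16.4628/60 = 8.274380
  S ⇒ negate
  λ: split at 3 digits → 141° and 53.735′; 141 + 53.735/60 = 141.895583
  E → positive
Point 4:
  φ: split at 2 digits → 36° and 6.564′; 36 + 6.564/60 = 36.109400
  hemisphere S, so the sign is −
  Lon: degrees = first 3 digits = 126, minutes = 35.293; 126 + 35.293/60 = 126.588217
  hemisphere W, so the sign is −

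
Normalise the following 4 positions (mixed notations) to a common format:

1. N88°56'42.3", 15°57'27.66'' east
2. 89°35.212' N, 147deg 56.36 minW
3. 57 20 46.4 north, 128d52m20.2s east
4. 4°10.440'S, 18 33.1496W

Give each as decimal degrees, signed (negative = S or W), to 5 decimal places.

1. 88.94508, 15.95768
2. 89.58687, -147.93933
3. 57.34622, 128.87228
4. -4.17400, -18.55249

Point 1:
  φ: 88 + 56/60 + 42.3/3600 = 88.945083
  N ⇒ keep positive
  λ: 15° + 57/60 + 27.66/3600 = 15 + 0.950000 + 0.007683 = 15.957683
  E → positive
Point 2:
  Lat: 89 + 35.212/60 = 89.586867
  N ⇒ keep positive
  Longitude: 56.36′ = 0.939333°; total 147.939333
  W ⇒ negate
Point 3:
  Latitude: 57 + 20/60 + 46.4/3600 = 57.346222
  N → positive
  λ: 52′ + 20.2″ = 52.33667′; 128 + 52.33667/60 = 128.872278
  E ⇒ keep positive
Point 4:
  Latitude: 4 + 10.44/60 = 4.174000
  S ⇒ negate
  Longitude: 18 + 33.1496/60 = 18.552493
  W ⇒ negate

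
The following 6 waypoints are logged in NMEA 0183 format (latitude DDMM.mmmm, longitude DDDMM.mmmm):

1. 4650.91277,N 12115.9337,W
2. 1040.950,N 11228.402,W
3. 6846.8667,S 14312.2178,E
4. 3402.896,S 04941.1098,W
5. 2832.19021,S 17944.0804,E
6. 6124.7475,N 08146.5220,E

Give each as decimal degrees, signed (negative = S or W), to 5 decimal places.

Point 1:
  Latitude: split at 2 digits → 46° and 50.91277′; 46 + 50.91277/60 = 46.848546
  N → positive
  Longitude: degrees = first 3 digits = 121, minutes = 15.9337; 121 + 15.9337/60 = 121.265562
  hemisphere W, so the sign is −
Point 2:
  Latitude: degrees = first 2 digits = 10, minutes = 40.95; 10 + 40.95/60 = 10.682500
  N ⇒ keep positive
  Lon: split at 3 digits → 112° and 28.402′; 112 + 28.402/60 = 112.473367
  W → negative
Point 3:
  Latitude: degrees = first 2 digits = 68, minutes = 46.8667; 68 + 46.8667/60 = 68.781112
  hemisphere S, so the sign is −
  Lon: degrees = first 3 digits = 143, minutes = 12.2178; 143 + 12.2178/60 = 143.203630
  E → positive
Point 4:
  φ: split at 2 digits → 34° and 2.896′; 34 + 2.896/60 = 34.048267
  S ⇒ negate
  Lon: split at 3 digits → 049° and 41.1098′; 49 + 41.1098/60 = 49.685163
  W ⇒ negate
Point 5:
  Latitude: degrees = first 2 digits = 28, minutes = 32.19021; 28 + 32.19021/60 = 28.536504
  S → negative
  Longitude: degrees = first 3 digits = 179, minutes = 44.0804; 179 + 44.0804/60 = 179.734673
  E ⇒ keep positive
Point 6:
  Latitude: split at 2 digits → 61° and 24.7475′; 61 + 24.7475/60 = 61.412458
  N ⇒ keep positive
  Longitude: degrees = first 3 digits = 81, minutes = 46.522; 81 + 46.522/60 = 81.775367
  E → positive

1. 46.84855, -121.26556
2. 10.68250, -112.47337
3. -68.78111, 143.20363
4. -34.04827, -49.68516
5. -28.53650, 179.73467
6. 61.41246, 81.77537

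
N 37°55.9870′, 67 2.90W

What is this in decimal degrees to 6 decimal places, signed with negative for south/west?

Latitude: 37 + 55.987/60 = 37.9331167
N ⇒ keep positive
Longitude: 67 + 2.9/60 = 67.0483333
W ⇒ negate

37.933117, -67.048333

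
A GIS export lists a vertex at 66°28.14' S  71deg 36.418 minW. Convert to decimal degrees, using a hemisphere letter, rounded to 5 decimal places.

Latitude: 28.14′ = 0.469000°; total 66.469000
Lon: 36.418′ = 0.606967°; total 71.606967

66.46900° S, 71.60697° W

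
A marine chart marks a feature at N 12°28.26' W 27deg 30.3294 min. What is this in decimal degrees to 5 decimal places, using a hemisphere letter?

12.47100° N, 27.50549° W

φ: 12 + 28.26/60 = 12.471000
Longitude: 27 + 30.3294/60 = 27.505490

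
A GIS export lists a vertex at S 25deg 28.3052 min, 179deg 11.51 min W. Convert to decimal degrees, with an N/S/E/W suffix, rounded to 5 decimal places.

25.47175° S, 179.19183° W

Latitude: 25 + 28.3052/60 = 25.471753
Longitude: 179 + 11.51/60 = 179.191833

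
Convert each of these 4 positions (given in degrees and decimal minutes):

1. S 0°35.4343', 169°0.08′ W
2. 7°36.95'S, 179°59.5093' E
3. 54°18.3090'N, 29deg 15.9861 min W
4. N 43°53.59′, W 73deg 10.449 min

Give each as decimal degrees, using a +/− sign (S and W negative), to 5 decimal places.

1. -0.59057, -169.00133
2. -7.61583, 179.99182
3. 54.30515, -29.26644
4. 43.89317, -73.17415

Point 1:
  Lat: 35.4343′ = 0.590572°; total 0.590572
  hemisphere S, so the sign is −
  Longitude: 0.08′ = 0.001333°; total 169.001333
  W ⇒ negate
Point 2:
  Latitude: 7 + 36.95/60 = 7.615833
  S ⇒ negate
  Longitude: 59.5093′ = 0.991822°; total 179.991822
  E ⇒ keep positive
Point 3:
  Latitude: 54 + 18.309/60 = 54.305150
  N → positive
  Longitude: 15.9861′ = 0.266435°; total 29.266435
  W → negative
Point 4:
  φ: 53.59′ = 0.893167°; total 43.893167
  N → positive
  Longitude: 10.449′ = 0.174150°; total 73.174150
  W → negative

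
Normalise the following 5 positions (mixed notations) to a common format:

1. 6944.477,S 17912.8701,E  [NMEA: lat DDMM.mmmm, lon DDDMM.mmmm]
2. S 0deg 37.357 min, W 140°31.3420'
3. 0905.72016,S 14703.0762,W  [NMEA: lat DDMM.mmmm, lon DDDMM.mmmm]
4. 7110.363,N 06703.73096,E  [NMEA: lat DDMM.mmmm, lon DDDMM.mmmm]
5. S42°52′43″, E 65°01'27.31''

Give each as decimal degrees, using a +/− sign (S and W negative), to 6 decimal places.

Point 1:
  Lat: degrees = first 2 digits = 69, minutes = 44.477; 69 + 44.477/60 = 69.7412833
  S ⇒ negate
  Lon: degrees = first 3 digits = 179, minutes = 12.8701; 179 + 12.8701/60 = 179.2145017
  E ⇒ keep positive
Point 2:
  φ: 37.357′ = 0.622617°; total 0.6226167
  S → negative
  λ: 31.342′ = 0.522367°; total 140.5223667
  hemisphere W, so the sign is −
Point 3:
  φ: split at 2 digits → 09° and 5.72016′; 9 + 5.72016/60 = 9.0953360
  S → negative
  Longitude: degrees = first 3 digits = 147, minutes = 3.0762; 147 + 3.0762/60 = 147.0512700
  W → negative
Point 4:
  Latitude: degrees = first 2 digits = 71, minutes = 10.363; 71 + 10.363/60 = 71.1727167
  N ⇒ keep positive
  Longitude: degrees = first 3 digits = 67, minutes = 3.73096; 67 + 3.73096/60 = 67.0621827
  E → positive
Point 5:
  Latitude: 42 + 52/60 + 43/3600 = 42.8786111
  S ⇒ negate
  Longitude: 65° + 1/60 + 27.31/3600 = 65 + 0.016667 + 0.007586 = 65.0242528
  E → positive

1. -69.741283, 179.214502
2. -0.622617, -140.522367
3. -9.095336, -147.051270
4. 71.172717, 67.062183
5. -42.878611, 65.024253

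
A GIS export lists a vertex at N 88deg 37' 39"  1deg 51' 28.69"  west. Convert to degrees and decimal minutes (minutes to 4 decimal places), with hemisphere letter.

88° 37.6500′ N, 1° 51.4782′ W

φ: seconds/60 = 0.65000; minutes = 37 + 0.65000 = 37.650000
Longitude: seconds/60 = 0.47817; minutes = 51 + 0.47817 = 51.478167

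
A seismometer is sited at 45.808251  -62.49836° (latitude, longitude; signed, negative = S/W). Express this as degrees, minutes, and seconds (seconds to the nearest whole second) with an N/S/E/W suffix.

45°48′30″ N, 62°29′54″ W

Latitude: whole degrees 45; 48.49506′ → 48′ and 29.70″
Longitude is negative → W; |value| = 62.498360
Longitude: whole degrees 62; 29.90160′ → 29′ and 54.10″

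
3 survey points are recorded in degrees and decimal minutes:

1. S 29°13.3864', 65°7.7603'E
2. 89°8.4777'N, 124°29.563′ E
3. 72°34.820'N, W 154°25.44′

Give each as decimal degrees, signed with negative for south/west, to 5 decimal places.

1. -29.22311, 65.12934
2. 89.14130, 124.49272
3. 72.58033, -154.42400

Point 1:
  Lat: 29 + 13.3864/60 = 29.223107
  S → negative
  λ: 7.7603′ = 0.129338°; total 65.129338
  E ⇒ keep positive
Point 2:
  φ: 8.4777′ = 0.141295°; total 89.141295
  N ⇒ keep positive
  Longitude: 29.563′ = 0.492717°; total 124.492717
  E → positive
Point 3:
  Latitude: 72 + 34.82/60 = 72.580333
  N → positive
  λ: 25.44′ = 0.424000°; total 154.424000
  W ⇒ negate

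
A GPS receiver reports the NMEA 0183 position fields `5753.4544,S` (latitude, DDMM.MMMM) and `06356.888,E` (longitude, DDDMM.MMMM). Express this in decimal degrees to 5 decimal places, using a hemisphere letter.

57.89091° S, 63.94813° E

φ: split at 2 digits → 57° and 53.4544′; 57 + 53.4544/60 = 57.890907
Longitude: split at 3 digits → 063° and 56.888′; 63 + 56.888/60 = 63.948133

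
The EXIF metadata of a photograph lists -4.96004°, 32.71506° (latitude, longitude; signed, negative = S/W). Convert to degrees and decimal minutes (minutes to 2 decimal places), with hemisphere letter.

Latitude is negative → S; |value| = 4.960040
Lat: 4° + 0.960040 × 60 = 4° 57.6024′
Longitude: 32° + 0.715060 × 60 = 32° 42.9036′

4° 57.60′ S, 32° 42.90′ E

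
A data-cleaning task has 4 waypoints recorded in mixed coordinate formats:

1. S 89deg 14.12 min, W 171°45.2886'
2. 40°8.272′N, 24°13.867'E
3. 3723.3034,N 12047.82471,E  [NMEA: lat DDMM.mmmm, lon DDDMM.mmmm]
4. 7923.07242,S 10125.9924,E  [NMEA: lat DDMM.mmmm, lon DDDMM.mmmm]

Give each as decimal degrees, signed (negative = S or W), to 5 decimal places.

1. -89.23533, -171.75481
2. 40.13787, 24.23112
3. 37.38839, 120.79708
4. -79.38454, 101.43321

Point 1:
  φ: 14.12′ = 0.235333°; total 89.235333
  S → negative
  λ: 171 + 45.2886/60 = 171.754810
  W ⇒ negate
Point 2:
  Latitude: 8.272′ = 0.137867°; total 40.137867
  N ⇒ keep positive
  Longitude: 24 + 13.867/60 = 24.231117
  E → positive
Point 3:
  φ: degrees = first 2 digits = 37, minutes = 23.3034; 37 + 23.3034/60 = 37.388390
  N ⇒ keep positive
  λ: degrees = first 3 digits = 120, minutes = 47.82471; 120 + 47.82471/60 = 120.797079
  E ⇒ keep positive
Point 4:
  Lat: degrees = first 2 digits = 79, minutes = 23.07242; 79 + 23.07242/60 = 79.384540
  S → negative
  λ: degrees = first 3 digits = 101, minutes = 25.9924; 101 + 25.9924/60 = 101.433207
  E ⇒ keep positive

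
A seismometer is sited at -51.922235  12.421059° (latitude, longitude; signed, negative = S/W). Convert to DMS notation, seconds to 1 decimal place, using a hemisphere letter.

51°55′20.0″ S, 12°25′15.8″ E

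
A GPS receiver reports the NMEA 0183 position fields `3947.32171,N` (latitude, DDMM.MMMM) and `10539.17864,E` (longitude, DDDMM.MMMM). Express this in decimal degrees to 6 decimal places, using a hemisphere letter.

φ: split at 2 digits → 39° and 47.32171′; 39 + 47.32171/60 = 39.7886952
λ: split at 3 digits → 105° and 39.17864′; 105 + 39.17864/60 = 105.6529773

39.788695° N, 105.652977° E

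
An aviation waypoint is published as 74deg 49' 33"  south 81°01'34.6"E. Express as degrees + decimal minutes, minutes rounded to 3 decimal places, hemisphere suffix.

74° 49.550′ S, 81° 1.577′ E

φ: seconds/60 = 0.55000; minutes = 49 + 0.55000 = 49.55000
λ: seconds/60 = 0.57667; minutes = 1 + 0.57667 = 1.57667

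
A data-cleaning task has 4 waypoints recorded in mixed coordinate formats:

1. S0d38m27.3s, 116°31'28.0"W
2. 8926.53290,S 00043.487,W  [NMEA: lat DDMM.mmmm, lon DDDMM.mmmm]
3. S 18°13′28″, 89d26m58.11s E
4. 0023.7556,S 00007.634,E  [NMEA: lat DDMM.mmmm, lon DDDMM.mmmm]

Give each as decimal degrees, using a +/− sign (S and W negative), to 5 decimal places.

Point 1:
  Latitude: 38′ + 27.3″ = 38.45500′; 0 + 38.45500/60 = 0.640917
  hemisphere S, so the sign is −
  Lon: 116 + 31/60 + 28/3600 = 116.524444
  W ⇒ negate
Point 2:
  Latitude: degrees = first 2 digits = 89, minutes = 26.5329; 89 + 26.5329/60 = 89.442215
  hemisphere S, so the sign is −
  Longitude: degrees = first 3 digits = 0, minutes = 43.487; 0 + 43.487/60 = 0.724783
  hemisphere W, so the sign is −
Point 3:
  φ: 13′ + 28″ = 13.46667′; 18 + 13.46667/60 = 18.224444
  S → negative
  λ: 89° + 26/60 + 58.11/3600 = 89 + 0.433333 + 0.016142 = 89.449475
  E → positive
Point 4:
  Latitude: split at 2 digits → 00° and 23.7556′; 0 + 23.7556/60 = 0.395927
  S → negative
  Longitude: degrees = first 3 digits = 0, minutes = 7.634; 0 + 7.634/60 = 0.127233
  E ⇒ keep positive

1. -0.64092, -116.52444
2. -89.44222, -0.72478
3. -18.22444, 89.44948
4. -0.39593, 0.12723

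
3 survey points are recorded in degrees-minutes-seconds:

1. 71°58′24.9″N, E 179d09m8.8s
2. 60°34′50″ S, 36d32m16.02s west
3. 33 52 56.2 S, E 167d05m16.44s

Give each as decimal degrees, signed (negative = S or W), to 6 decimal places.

1. 71.973583, 179.152444
2. -60.580556, -36.537783
3. -33.882278, 167.087900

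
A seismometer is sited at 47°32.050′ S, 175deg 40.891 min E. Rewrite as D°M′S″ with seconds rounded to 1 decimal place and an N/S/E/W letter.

φ: fractional minutes 0.05000 × 60 = 3.000″
λ: 40.89100′ → 40′ and 0.89100 × 60 = 53.460″

47°32′3.0″ S, 175°40′53.5″ E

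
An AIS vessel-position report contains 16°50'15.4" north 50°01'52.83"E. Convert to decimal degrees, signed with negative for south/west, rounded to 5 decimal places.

Lat: 50′ + 15.4″ = 50.25667′; 16 + 50.25667/60 = 16.837611
N ⇒ keep positive
Lon: 1′ + 52.83″ = 1.88050′; 50 + 1.88050/60 = 50.031342
E ⇒ keep positive

16.83761, 50.03134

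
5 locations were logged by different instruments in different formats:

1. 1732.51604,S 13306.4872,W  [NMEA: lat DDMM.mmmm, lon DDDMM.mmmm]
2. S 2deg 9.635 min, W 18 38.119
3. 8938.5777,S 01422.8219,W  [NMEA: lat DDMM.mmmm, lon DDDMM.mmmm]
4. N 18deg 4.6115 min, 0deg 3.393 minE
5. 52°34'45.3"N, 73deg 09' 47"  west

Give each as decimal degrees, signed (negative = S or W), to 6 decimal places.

1. -17.541934, -133.108120
2. -2.160583, -18.635317
3. -89.642962, -14.380365
4. 18.076858, 0.056550
5. 52.579250, -73.163056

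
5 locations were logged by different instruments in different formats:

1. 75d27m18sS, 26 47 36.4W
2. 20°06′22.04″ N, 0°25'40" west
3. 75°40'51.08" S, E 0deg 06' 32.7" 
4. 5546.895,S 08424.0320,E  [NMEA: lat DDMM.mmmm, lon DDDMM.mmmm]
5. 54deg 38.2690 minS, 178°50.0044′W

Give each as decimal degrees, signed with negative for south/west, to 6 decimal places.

Point 1:
  Lat: 27′ + 18″ = 27.30000′; 75 + 27.30000/60 = 75.4550000
  S → negative
  λ: 26° + 47/60 + 36.4/3600 = 26 + 0.783333 + 0.010111 = 26.7934444
  W → negative
Point 2:
  φ: 20° + 6/60 + 22.04/3600 = 20 + 0.100000 + 0.006122 = 20.1061222
  N → positive
  λ: 0 + 25/60 + 40/3600 = 0.4277778
  W → negative
Point 3:
  φ: 75° + 40/60 + 51.08/3600 = 75 + 0.666667 + 0.014189 = 75.6808556
  S → negative
  Lon: 0° + 6/60 + 32.7/3600 = 0 + 0.100000 + 0.009083 = 0.1090833
  E → positive
Point 4:
  Latitude: degrees = first 2 digits = 55, minutes = 46.895; 55 + 46.895/60 = 55.7815833
  S → negative
  Lon: split at 3 digits → 084° and 24.032′; 84 + 24.032/60 = 84.4005333
  E ⇒ keep positive
Point 5:
  Lat: 38.269′ = 0.637817°; total 54.6378167
  S → negative
  λ: 50.0044′ = 0.833407°; total 178.8334067
  W ⇒ negate

1. -75.455000, -26.793444
2. 20.106122, -0.427778
3. -75.680856, 0.109083
4. -55.781583, 84.400533
5. -54.637817, -178.833407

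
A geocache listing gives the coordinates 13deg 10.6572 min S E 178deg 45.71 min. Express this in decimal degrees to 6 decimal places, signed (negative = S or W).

-13.177620, 178.761833

Latitude: 10.6572′ = 0.177620°; total 13.1776200
S → negative
λ: 178 + 45.71/60 = 178.7618333
E → positive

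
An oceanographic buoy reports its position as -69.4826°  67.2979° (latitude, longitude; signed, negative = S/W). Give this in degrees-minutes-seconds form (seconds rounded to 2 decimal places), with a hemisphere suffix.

69°28′57.36″ S, 67°17′52.44″ E

Latitude is negative → S; |value| = 69.482600
Lat: whole degrees 69; 28.95600′ → 28′ and 57.3600″
λ: whole degrees 67; 17.87400′ → 17′ and 52.4400″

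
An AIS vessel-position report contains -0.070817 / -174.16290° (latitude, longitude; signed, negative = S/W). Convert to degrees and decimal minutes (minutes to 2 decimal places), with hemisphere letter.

0° 4.25′ S, 174° 9.77′ W

Latitude is negative → S; |value| = 0.070817
Latitude: minutes = (0.070817 − 0) × 60 = 4.2490
Longitude is negative → W; |value| = 174.162900
Lon: 174° + 0.162900 × 60 = 174° 9.7740′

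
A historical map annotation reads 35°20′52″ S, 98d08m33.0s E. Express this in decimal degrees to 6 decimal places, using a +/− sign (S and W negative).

-35.347778, 98.142500

φ: 35° + 20/60 + 52/3600 = 35 + 0.333333 + 0.014444 = 35.3477778
hemisphere S, so the sign is −
λ: 98 + 8/60 + 33/3600 = 98.1425000
E → positive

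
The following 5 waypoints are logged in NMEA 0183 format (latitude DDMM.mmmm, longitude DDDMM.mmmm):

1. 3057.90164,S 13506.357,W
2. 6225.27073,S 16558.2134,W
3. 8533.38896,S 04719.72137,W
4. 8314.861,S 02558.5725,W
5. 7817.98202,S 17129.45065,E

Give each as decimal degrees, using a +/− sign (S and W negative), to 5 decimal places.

Point 1:
  Lat: degrees = first 2 digits = 30, minutes = 57.90164; 30 + 57.90164/60 = 30.965027
  S ⇒ negate
  Lon: split at 3 digits → 135° and 6.357′; 135 + 6.357/60 = 135.105950
  W ⇒ negate
Point 2:
  Lat: degrees = first 2 digits = 62, minutes = 25.27073; 62 + 25.27073/60 = 62.421179
  hemisphere S, so the sign is −
  Lon: split at 3 digits → 165° and 58.2134′; 165 + 58.2134/60 = 165.970223
  W → negative
Point 3:
  φ: split at 2 digits → 85° and 33.38896′; 85 + 33.38896/60 = 85.556483
  hemisphere S, so the sign is −
  λ: split at 3 digits → 047° and 19.72137′; 47 + 19.72137/60 = 47.328690
  hemisphere W, so the sign is −
Point 4:
  φ: split at 2 digits → 83° and 14.861′; 83 + 14.861/60 = 83.247683
  S → negative
  Lon: split at 3 digits → 025° and 58.5725′; 25 + 58.5725/60 = 25.976208
  hemisphere W, so the sign is −
Point 5:
  Latitude: split at 2 digits → 78° and 17.98202′; 78 + 17.98202/60 = 78.299700
  hemisphere S, so the sign is −
  λ: split at 3 digits → 171° and 29.45065′; 171 + 29.45065/60 = 171.490844
  E → positive

1. -30.96503, -135.10595
2. -62.42118, -165.97022
3. -85.55648, -47.32869
4. -83.24768, -25.97621
5. -78.29970, 171.49084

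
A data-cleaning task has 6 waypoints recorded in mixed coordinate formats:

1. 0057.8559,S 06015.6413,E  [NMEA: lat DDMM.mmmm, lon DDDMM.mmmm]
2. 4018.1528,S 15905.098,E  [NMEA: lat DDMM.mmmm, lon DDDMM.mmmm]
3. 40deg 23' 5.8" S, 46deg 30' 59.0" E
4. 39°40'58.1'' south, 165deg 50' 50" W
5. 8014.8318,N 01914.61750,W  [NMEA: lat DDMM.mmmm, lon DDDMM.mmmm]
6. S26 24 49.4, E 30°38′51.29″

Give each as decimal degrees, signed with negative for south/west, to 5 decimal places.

1. -0.96427, 60.26069
2. -40.30255, 159.08497
3. -40.38494, 46.51639
4. -39.68281, -165.84722
5. 80.24720, -19.24363
6. -26.41372, 30.64758

Point 1:
  φ: split at 2 digits → 00° and 57.8559′; 0 + 57.8559/60 = 0.964265
  S ⇒ negate
  λ: degrees = first 3 digits = 60, minutes = 15.6413; 60 + 15.6413/60 = 60.260688
  E ⇒ keep positive
Point 2:
  φ: degrees = first 2 digits = 40, minutes = 18.1528; 40 + 18.1528/60 = 40.302547
  S ⇒ negate
  λ: split at 3 digits → 159° and 5.098′; 159 + 5.098/60 = 159.084967
  E ⇒ keep positive
Point 3:
  φ: 23′ + 5.8″ = 23.09667′; 40 + 23.09667/60 = 40.384944
  hemisphere S, so the sign is −
  λ: 46° + 30/60 + 59/3600 = 46 + 0.500000 + 0.016389 = 46.516389
  E → positive
Point 4:
  Lat: 40′ + 58.1″ = 40.96833′; 39 + 40.96833/60 = 39.682806
  hemisphere S, so the sign is −
  λ: 165 + 50/60 + 50/3600 = 165.847222
  W ⇒ negate
Point 5:
  φ: split at 2 digits → 80° and 14.8318′; 80 + 14.8318/60 = 80.247197
  N → positive
  Lon: degrees = first 3 digits = 19, minutes = 14.6175; 19 + 14.6175/60 = 19.243625
  hemisphere W, so the sign is −
Point 6:
  Lat: 26° + 24/60 + 49.4/3600 = 26 + 0.400000 + 0.013722 = 26.413722
  hemisphere S, so the sign is −
  Lon: 30° + 38/60 + 51.29/3600 = 30 + 0.633333 + 0.014247 = 30.647581
  E → positive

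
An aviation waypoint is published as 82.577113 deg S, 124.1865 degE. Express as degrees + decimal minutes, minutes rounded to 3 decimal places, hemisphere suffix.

Latitude: minutes = (82.577113 − 82) × 60 = 34.62678
Longitude: fractional part 0.186500 → 11.19000 minutes

82° 34.627′ S, 124° 11.190′ E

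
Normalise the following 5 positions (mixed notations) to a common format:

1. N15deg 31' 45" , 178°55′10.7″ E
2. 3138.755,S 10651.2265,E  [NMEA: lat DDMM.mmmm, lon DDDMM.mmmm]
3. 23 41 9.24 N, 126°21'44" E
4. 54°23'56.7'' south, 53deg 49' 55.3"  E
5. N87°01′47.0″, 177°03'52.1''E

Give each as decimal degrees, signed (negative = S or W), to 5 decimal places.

Point 1:
  Latitude: 15 + 31/60 + 45/3600 = 15.529167
  N ⇒ keep positive
  λ: 55′ + 10.7″ = 55.17833′; 178 + 55.17833/60 = 178.919639
  E ⇒ keep positive
Point 2:
  φ: split at 2 digits → 31° and 38.755′; 31 + 38.755/60 = 31.645917
  S ⇒ negate
  Lon: split at 3 digits → 106° and 51.2265′; 106 + 51.2265/60 = 106.853775
  E ⇒ keep positive
Point 3:
  Latitude: 41′ + 9.24″ = 41.15400′; 23 + 41.15400/60 = 23.685900
  N → positive
  Longitude: 21′ + 44″ = 21.73333′; 126 + 21.73333/60 = 126.362222
  E ⇒ keep positive
Point 4:
  Latitude: 23′ + 56.7″ = 23.94500′; 54 + 23.94500/60 = 54.399083
  S ⇒ negate
  Lon: 53° + 49/60 + 55.3/3600 = 53 + 0.816667 + 0.015361 = 53.832028
  E ⇒ keep positive
Point 5:
  Lat: 87 + 1/60 + 47/3600 = 87.029722
  N ⇒ keep positive
  λ: 177 + 3/60 + 52.1/3600 = 177.064472
  E → positive

1. 15.52917, 178.91964
2. -31.64592, 106.85378
3. 23.68590, 126.36222
4. -54.39908, 53.83203
5. 87.02972, 177.06447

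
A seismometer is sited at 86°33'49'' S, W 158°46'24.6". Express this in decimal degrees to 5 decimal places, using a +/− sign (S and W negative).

φ: 86° + 33/60 + 49/3600 = 86 + 0.550000 + 0.013611 = 86.563611
S ⇒ negate
Lon: 46′ + 24.6″ = 46.41000′; 158 + 46.41000/60 = 158.773500
W ⇒ negate

-86.56361, -158.77350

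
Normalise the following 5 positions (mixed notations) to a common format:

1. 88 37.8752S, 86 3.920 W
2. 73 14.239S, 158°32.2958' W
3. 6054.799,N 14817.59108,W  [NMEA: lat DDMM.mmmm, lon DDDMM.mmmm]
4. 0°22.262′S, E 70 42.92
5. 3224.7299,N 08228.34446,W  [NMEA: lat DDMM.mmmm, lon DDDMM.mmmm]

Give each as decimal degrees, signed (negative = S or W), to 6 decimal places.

Point 1:
  φ: 88 + 37.8752/60 = 88.6312533
  hemisphere S, so the sign is −
  Lon: 86 + 3.92/60 = 86.0653333
  hemisphere W, so the sign is −
Point 2:
  Latitude: 14.239′ = 0.237317°; total 73.2373167
  S ⇒ negate
  λ: 32.2958′ = 0.538263°; total 158.5382633
  hemisphere W, so the sign is −
Point 3:
  φ: split at 2 digits → 60° and 54.799′; 60 + 54.799/60 = 60.9133167
  N → positive
  λ: degrees = first 3 digits = 148, minutes = 17.59108; 148 + 17.59108/60 = 148.2931847
  W ⇒ negate
Point 4:
  Lat: 22.262′ = 0.371033°; total 0.3710333
  hemisphere S, so the sign is −
  λ: 42.92′ = 0.715333°; total 70.7153333
  E ⇒ keep positive
Point 5:
  Lat: degrees = first 2 digits = 32, minutes = 24.7299; 32 + 24.7299/60 = 32.4121650
  N ⇒ keep positive
  λ: degrees = first 3 digits = 82, minutes = 28.34446; 82 + 28.34446/60 = 82.4724077
  W ⇒ negate

1. -88.631253, -86.065333
2. -73.237317, -158.538263
3. 60.913317, -148.293185
4. -0.371033, 70.715333
5. 32.412165, -82.472408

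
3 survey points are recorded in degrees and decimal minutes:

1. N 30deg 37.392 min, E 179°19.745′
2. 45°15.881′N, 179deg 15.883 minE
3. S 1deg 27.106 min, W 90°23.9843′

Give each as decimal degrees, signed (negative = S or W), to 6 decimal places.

1. 30.623200, 179.329083
2. 45.264683, 179.264717
3. -1.451767, -90.399738

Point 1:
  Latitude: 30 + 37.392/60 = 30.6232000
  N → positive
  λ: 19.745′ = 0.329083°; total 179.3290833
  E ⇒ keep positive
Point 2:
  Latitude: 15.881′ = 0.264683°; total 45.2646833
  N ⇒ keep positive
  λ: 179 + 15.883/60 = 179.2647167
  E → positive
Point 3:
  Lat: 1 + 27.106/60 = 1.4517667
  S → negative
  λ: 90 + 23.9843/60 = 90.3997383
  hemisphere W, so the sign is −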